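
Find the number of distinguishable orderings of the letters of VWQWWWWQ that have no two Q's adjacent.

There are 8!/(5!·2!) = 168 arrangements of VWQWWWWQ in total.
Arrangements with the Q's together: treat QQ as one letter, giving (7)!/(5!) = 42.
Hence 168 − 42 = 126.

126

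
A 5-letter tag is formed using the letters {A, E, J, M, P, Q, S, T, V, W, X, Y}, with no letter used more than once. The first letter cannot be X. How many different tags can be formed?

87120

The first letter has 12−1 = 11 choices (anything except X).
The remaining 4 letters are filled from the other 11 symbols without repetition: 11 × 10 × 9 × 8 = 7920.
Total: 11 × 7920 = 87120.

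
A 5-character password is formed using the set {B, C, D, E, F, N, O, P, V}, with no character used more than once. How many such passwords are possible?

This is a permutation of 5 out of 9: P(9,5) = 9!/4!.
That product is 9 × 8 × 7 × 6 × 5 = 15120.

15120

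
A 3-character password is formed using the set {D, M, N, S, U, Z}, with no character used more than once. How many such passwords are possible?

120

With no repetition, fill the 3 characters in order: 6 choices, then 5, down to 4.
That product is 6 × 5 × 4 = 120.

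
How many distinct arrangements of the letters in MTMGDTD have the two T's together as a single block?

180

Treat the 2 copies of T as a single block. The multiset to arrange is then {TT, D, D, G, M, M}, 6 items in all.
That gives (6)!/(2!·2!) = 180 arrangements.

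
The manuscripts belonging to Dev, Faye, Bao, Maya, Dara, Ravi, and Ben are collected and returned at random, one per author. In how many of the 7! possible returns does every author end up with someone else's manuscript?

1854

This is the derangement count D_7: permutations of 7 items with no fixed point.
By inclusion–exclusion this is Σ_{j=0}^{7} (−1)^j C(7,j)·(7−j)!.
Computing: 5040 − 5040 + 2520 − 840 + 210 − 42 + 7 − 1 = 1854.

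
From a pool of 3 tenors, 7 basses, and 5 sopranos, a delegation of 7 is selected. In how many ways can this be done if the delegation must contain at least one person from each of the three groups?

5516

With no constraint there are C(15,7) = 6435 possible selections.
Selections missing a whole group: no tenors → C(12,7) = 792; no basses → C(8,7) = 8; no sopranos → C(10,7) = 120.
Add back selections omitting two groups (i.e. drawn from a single group): C(3,7) + C(7,7) + C(5,7) = 1.
By inclusion–exclusion: 6435 − 920 + 1 = 5516.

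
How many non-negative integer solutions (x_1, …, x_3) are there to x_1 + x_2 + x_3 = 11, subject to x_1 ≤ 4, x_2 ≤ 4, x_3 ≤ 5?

6

By stars and bars, unrestricted non-negative solutions to x_1+…+x_3 = 11 number C(11+2,2) = 78.
Subtract solutions that violate a single cap (substitute x_i' = x_i − (cap_i+1)): x_1 ≥ 5 gives C(8,2) = 28; x_2 ≥ 5 gives C(8,2) = 28; x_3 ≥ 6 gives C(7,2) = 21. Together 77.
Add back pairs where two caps are both exceeded: 3 + 1 + 1 = 5.
By inclusion–exclusion the count is 78 − 77 + 5 = 6.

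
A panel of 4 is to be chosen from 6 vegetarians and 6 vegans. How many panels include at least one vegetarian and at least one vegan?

465

Total 4-person selections from all 12: C(12,4) = 495.
Selections missing a whole group: no vegetarians → C(6,4) = 15; no vegans → C(6,4) = 15.
Both groups omitted at once is impossible, so 495 − 30 = 465.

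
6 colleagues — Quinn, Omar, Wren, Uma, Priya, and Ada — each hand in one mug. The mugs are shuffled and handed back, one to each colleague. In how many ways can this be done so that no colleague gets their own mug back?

265

This is the derangement count D_6: permutations of 6 items with no fixed point.
By inclusion–exclusion this is Σ_{j=0}^{6} (−1)^j C(6,j)·(6−j)!.
Computing: 720 − 720 + 360 − 120 + 30 − 6 + 1 = 265.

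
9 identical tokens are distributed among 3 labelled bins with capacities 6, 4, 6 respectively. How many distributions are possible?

Without the upper bounds there are C(11,2) = 55 ways to split 9 among 3 bins.
Subtract solutions that violate a single cap (substitute x_i' = x_i − (cap_i+1)): x_1 ≥ 7 gives C(4,2) = 6; x_2 ≥ 5 gives C(6,2) = 15; x_3 ≥ 7 gives C(4,2) = 6. Together 27.
No two caps can be exceeded simultaneously, so the pair terms are all 0.
By inclusion–exclusion the count is 55 − 27 + 0 = 28.

28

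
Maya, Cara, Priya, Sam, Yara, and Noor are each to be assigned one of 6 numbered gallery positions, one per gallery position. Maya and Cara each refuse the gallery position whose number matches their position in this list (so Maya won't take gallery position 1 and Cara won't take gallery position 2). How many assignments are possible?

504

Let Aᵢ (for i ∈ {1, 2}) be the placements that put person i in their forbidden gallery position. Any j of these fix j positions, leaving (6−j)! ways to fill the rest, and there are C(2,j) ways to pick which j.
By inclusion–exclusion, the number of valid placements is Σ_{j=0}^{2} (−1)^j C(2,j)·(6−j)!.
Computing: 720 − 240 + 24 = 504.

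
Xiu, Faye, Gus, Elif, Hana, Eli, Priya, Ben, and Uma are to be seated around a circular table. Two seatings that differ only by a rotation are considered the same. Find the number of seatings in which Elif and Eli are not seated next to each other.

Without the restriction there are (8)! = 40320 seatings.
Those with Elif next to Eli: fuse the pair into one unit and seat 8 units around a circle — 2·(7)! = 10080.
Subtracting, 40320 − 10080 = 30240.

30240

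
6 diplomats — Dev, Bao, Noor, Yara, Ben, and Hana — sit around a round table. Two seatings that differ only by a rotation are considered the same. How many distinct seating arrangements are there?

Seat Dev anywhere (absorbing the rotational symmetry), then permute the other 5: (5)! = 120.

120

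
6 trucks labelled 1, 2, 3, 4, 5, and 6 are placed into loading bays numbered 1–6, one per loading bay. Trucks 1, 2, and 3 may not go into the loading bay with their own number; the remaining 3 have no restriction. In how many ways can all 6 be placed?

426

Let Aᵢ (for i ∈ {1, 2, 3}) be the placements that put truck i in its forbidden loading bay. Any j of these fix j positions, leaving (6−j)! ways to fill the rest, and there are C(3,j) ways to pick which j.
By inclusion–exclusion, the number of valid placements is Σ_{j=0}^{3} (−1)^j C(3,j)·(6−j)!.
Computing: 720 − 360 + 72 − 6 = 426.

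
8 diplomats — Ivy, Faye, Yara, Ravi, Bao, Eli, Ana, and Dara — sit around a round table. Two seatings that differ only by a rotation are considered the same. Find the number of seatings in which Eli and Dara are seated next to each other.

Treat {Eli, Dara} as one unit (2 internal orders) and seat the resulting 7 units around the table: (6)! circular arrangements.
So 2 × (6)! = 2 × 720 = 1440.

1440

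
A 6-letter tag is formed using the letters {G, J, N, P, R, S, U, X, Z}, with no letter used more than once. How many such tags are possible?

60480

This is a permutation of 6 out of 9: P(9,6) = 9!/3!.
9 × 8 × 7 × 6 × 5 × 4 = 60480.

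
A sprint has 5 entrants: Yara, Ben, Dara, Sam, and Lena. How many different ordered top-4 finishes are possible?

120

This is an ordered selection of 4 from 5: P(5,4).
That gives 5 × 4 × 3 × 2 = 120.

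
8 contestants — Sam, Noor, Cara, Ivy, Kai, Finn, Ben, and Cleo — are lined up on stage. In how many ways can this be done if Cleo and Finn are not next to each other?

30240

There are 8! = 40320 arrangements in all. If Cleo and Finn are adjacent, merging them into one block gives 2·(7)! = 10080 arrangements.
Complementary counting: 40320 − 10080 = 30240.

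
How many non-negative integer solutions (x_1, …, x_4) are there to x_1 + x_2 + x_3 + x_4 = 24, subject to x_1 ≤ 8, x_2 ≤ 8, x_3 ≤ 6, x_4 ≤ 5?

20

By stars and bars, unrestricted non-negative solutions to x_1+…+x_4 = 24 number C(24+3,3) = 2925.
Subtract solutions that violate a single cap (substitute x_i' = x_i − (cap_i+1)): x_1 ≥ 9 gives C(18,3) = 816; x_2 ≥ 9 gives C(18,3) = 816; x_3 ≥ 7 gives C(20,3) = 1140; x_4 ≥ 6 gives C(21,3) = 1330. Together 4102.
Add back pairs where two caps are both exceeded: 84 + 165 + 220 + 165 + 220 + 364 = 1218.
Subtract triples: 0 + 1 + 10 + 10 = 21.
By inclusion–exclusion the count is 2925 − 4102 + 1218 − 21 = 20.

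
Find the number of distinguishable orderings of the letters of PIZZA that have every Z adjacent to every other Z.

24

Treat the 2 copies of Z as a single block. The multiset to arrange is then {ZZ, A, I, P}, 4 items in all.
All 4 items are distinct, so there are (4)! = 24 arrangements.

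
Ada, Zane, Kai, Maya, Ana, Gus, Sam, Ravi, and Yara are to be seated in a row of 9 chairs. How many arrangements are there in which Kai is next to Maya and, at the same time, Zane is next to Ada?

Treat {Kai,Maya} as one block (2 orders) and {Zane,Ada} as another (2 orders).
That leaves 7 units to arrange: 2 × 2 × 7! = 4 × 5040 = 20160.

20160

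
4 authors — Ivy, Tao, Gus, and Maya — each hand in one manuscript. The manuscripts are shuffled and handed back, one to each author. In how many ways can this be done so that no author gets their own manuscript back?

9

This is the derangement count D_4: permutations of 4 items with no fixed point.
By inclusion–exclusion this is Σ_{j=0}^{4} (−1)^j C(4,j)·(4−j)!.
Computing: 24 − 24 + 12 − 4 + 1 = 9.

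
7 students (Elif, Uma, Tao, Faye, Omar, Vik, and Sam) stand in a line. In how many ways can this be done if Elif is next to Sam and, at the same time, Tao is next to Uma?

480

Treat {Elif,Sam} as one block (2 orders) and {Tao,Uma} as another (2 orders).
That leaves 5 units to arrange: 2 × 2 × 5! = 4 × 120 = 480.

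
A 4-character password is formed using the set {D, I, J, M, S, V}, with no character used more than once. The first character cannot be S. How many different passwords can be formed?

300

The first character has 6−1 = 5 choices (anything except S).
The remaining 3 characters are filled from the other 5 symbols without repetition: 5 × 4 × 3 = 60.
Total: 5 × 60 = 300.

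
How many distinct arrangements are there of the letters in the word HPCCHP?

90

HPCCHP has 6 letters with C appearing twice, H appearing twice, and P appearing twice.
Dividing 6! = 720 by 2!·2!·2! = 8 for the repeated letters gives 90.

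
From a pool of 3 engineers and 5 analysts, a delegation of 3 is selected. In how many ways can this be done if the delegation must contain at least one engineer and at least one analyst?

With no constraint there are C(8,3) = 56 possible selections.
Subtract selections that omit an entire group: no engineers → C(5,3) = 10; no analysts → C(3,3) = 1.
Both groups omitted at once is impossible, so 56 − 11 = 45.

45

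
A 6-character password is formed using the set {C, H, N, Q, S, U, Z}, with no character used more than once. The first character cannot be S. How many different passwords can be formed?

4320

The first character has 7−1 = 6 choices (anything except S).
The remaining 5 characters are filled from the other 6 symbols without repetition: 6 × 5 × 4 × 3 × 2 = 720.
Total: 6 × 720 = 4320.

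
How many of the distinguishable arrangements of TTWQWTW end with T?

60

With the last slot taken by T, it remains to arrange the other 6 letters (TWQWTW).
Those 6 letters have T appearing twice and W appearing 3 times, giving (6)!/(3!·2!) = 60.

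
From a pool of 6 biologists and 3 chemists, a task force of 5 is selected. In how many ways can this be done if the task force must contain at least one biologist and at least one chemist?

120

Unrestricted: C(9,5) = 126 ways to pick any 5 of the 9.
Subtract selections that omit an entire group: no biologists → C(3,5) = 0; no chemists → C(6,5) = 6.
Both groups omitted at once is impossible, so 126 − 6 = 120.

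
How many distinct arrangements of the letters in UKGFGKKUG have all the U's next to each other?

1120

Treat the 2 copies of U as a single block. The multiset to arrange is then {UU, F, G, G, G, K, K, K}, 8 items in all.
That gives (8)!/(3!·3!) = 1120 arrangements.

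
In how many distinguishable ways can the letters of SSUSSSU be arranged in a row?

SSUSSSU has 7 letters with S appearing 5 times and U appearing twice.
So there are 7! / (5!·2!) = 21 distinguishable arrangements.

21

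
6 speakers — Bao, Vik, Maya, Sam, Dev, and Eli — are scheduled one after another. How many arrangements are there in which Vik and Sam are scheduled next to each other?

Treat {Vik, Sam} as a single unit. There are 5 units to order, and the pair itself can be ordered 2 ways.
That gives 2 × 5! = 2 × 120 = 240.

240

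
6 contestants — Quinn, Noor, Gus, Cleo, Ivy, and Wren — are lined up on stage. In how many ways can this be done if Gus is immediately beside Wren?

Treat {Gus, Wren} as a single unit. There are 5 units to order, and the pair itself can be ordered 2 ways.
That gives 2 × 5! = 2 × 120 = 240.

240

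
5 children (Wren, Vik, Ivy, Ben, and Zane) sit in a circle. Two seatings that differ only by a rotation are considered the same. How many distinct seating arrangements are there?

24

Around a circle, 5 distinct people have 5!/5 = (4)! = 24 rotationally distinct seatings.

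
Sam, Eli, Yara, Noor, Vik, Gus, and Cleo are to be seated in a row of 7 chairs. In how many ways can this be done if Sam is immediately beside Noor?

Place the 5 others and the Sam-Noor pair as 6 objects in a line; the pair has 2 internal arrangements.
That gives 2 × 6! = 2 × 720 = 1440.

1440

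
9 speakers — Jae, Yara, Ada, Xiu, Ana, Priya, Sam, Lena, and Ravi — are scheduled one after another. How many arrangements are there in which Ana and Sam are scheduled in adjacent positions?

80640

Place the 7 others and the Ana-Sam pair as 8 objects in a line; the pair has 2 internal arrangements.
So the count is 2·(8)! = 80640.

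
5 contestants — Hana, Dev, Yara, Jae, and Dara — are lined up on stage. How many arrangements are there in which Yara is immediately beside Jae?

Glue Yara and Jae into one block (2 internal orders), leaving 4 units to arrange in a row.
So the count is 2·(4)! = 48.

48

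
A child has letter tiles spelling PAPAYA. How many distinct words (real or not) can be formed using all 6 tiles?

The 6 letters of PAPAYA have repeats: A appearing 3 times and P appearing twice.
Dividing 6! = 720 by 3!·2! = 12 for the repeated letters gives 60.

60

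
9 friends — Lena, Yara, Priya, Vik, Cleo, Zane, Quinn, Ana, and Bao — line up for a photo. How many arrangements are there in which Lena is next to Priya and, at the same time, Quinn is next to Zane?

20160

Treat {Lena,Priya} as one block (2 orders) and {Quinn,Zane} as another (2 orders).
That leaves 7 units to arrange: 2 × 2 × 7! = 4 × 5040 = 20160.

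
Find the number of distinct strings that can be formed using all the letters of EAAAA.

The 5 letters of EAAAA have repeats: A appearing 4 times.
Dividing 5! = 120 by 4! = 24 for the repeated letters gives 5.

5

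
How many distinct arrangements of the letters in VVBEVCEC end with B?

Fix B in the last position and arrange the remaining 7 letters.
Those 7 letters have C appearing twice, E appearing twice, and V appearing 3 times, giving (7)!/(3!·2!·2!) = 210.

210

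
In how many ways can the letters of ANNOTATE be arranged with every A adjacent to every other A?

Treat the 2 copies of A as a single block. The multiset to arrange is then {AA, E, N, N, O, T, T}, 7 items in all.
That gives (7)!/(2!·2!) = 1260 arrangements.

1260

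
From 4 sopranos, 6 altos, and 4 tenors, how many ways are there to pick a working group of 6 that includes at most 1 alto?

364

Split by how many altos are chosen (0 through 1).
Sum: C(6,0)·C(8,6) + C(6,1)·C(8,5) = 28 + 336 = 364.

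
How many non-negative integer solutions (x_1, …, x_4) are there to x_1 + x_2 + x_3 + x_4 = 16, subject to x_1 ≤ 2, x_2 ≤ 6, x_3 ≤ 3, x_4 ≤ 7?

By stars and bars, unrestricted non-negative solutions to x_1+…+x_4 = 16 number C(16+3,3) = 969.
Subtract solutions that violate a single cap (substitute x_i' = x_i − (cap_i+1)): x_1 ≥ 3 gives C(16,3) = 560; x_2 ≥ 7 gives C(12,3) = 220; x_3 ≥ 4 gives C(15,3) = 455; x_4 ≥ 8 gives C(11,3) = 165. Together 1400.
Add back pairs where two caps are both exceeded: 84 + 220 + 56 + 56 + 4 + 35 = 455.
Subtract triples: 10 + 0 + 4 + 0 = 14.
By inclusion–exclusion the count is 969 − 1400 + 455 − 14 = 10.

10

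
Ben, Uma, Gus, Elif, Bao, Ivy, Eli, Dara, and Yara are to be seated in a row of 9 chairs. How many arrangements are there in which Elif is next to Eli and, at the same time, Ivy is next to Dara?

20160

Treat {Elif,Eli} as one block (2 orders) and {Ivy,Dara} as another (2 orders).
That leaves 7 units to arrange: 2 × 2 × 7! = 4 × 5040 = 20160.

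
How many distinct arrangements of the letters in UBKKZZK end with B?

60

With the last slot taken by B, it remains to arrange the other 6 letters (UKKZZK).
Those 6 letters have K appearing 3 times and Z appearing twice, giving (6)!/(3!·2!) = 60.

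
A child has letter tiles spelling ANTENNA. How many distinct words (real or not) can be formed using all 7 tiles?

Letter multiplicities in ANTENNA: A×2, E×1, N×3, T×1.
The number of distinct arrangements is 7!/(3!·2!) = 5040/12 = 420.

420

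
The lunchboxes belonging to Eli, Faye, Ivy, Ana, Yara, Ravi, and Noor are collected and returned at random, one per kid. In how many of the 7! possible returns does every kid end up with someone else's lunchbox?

This is the derangement count D_7: permutations of 7 items with no fixed point.
By inclusion–exclusion this is Σ_{j=0}^{7} (−1)^j C(7,j)·(7−j)!.
Computing: 5040 − 5040 + 2520 − 840 + 210 − 42 + 7 − 1 = 1854.

1854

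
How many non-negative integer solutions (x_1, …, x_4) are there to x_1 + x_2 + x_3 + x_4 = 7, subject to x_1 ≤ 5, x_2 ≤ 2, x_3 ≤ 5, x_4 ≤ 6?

76

Without the upper bounds there are C(10,3) = 120 ways to split 7 among 4 variables.
Subtract solutions that violate a single cap (substitute x_i' = x_i − (cap_i+1)): x_1 ≥ 6 gives C(4,3) = 4; x_2 ≥ 3 gives C(7,3) = 35; x_3 ≥ 6 gives C(4,3) = 4; x_4 ≥ 7 gives C(3,3) = 1. Together 44.
No two caps can be exceeded simultaneously, so the pair terms are all 0.
By inclusion–exclusion the count is 120 − 44 + 0 = 76.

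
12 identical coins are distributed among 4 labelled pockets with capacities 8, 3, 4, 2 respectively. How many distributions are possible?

41

By stars and bars, unrestricted non-negative solutions to x_1+…+x_4 = 12 number C(12+3,3) = 455.
Subtract solutions that violate a single cap (substitute x_i' = x_i − (cap_i+1)): x_1 ≥ 9 gives C(6,3) = 20; x_2 ≥ 4 gives C(11,3) = 165; x_3 ≥ 5 gives C(10,3) = 120; x_4 ≥ 3 gives C(12,3) = 220. Together 525.
Add back pairs where two caps are both exceeded: 0 + 0 + 1 + 20 + 56 + 35 = 112.
Subtract triples: 0 + 0 + 0 + 1 = 1.
By inclusion–exclusion the count is 455 − 525 + 112 − 1 = 41.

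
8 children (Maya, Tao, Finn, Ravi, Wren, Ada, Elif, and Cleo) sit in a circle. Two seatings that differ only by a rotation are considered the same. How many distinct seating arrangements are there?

5040

Fix one person's seat to break rotational symmetry; the remaining 7 people can be arranged in (7)! = 5040 ways.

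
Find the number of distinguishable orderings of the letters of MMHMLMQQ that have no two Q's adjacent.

630

Total arrangements of MMHMLMQQ: 8!/(4!·2!) = 840.
Arrangements with the Q's together: treat QQ as one letter, giving (7)!/(4!) = 210.
Subtracting, 840 − 210 = 630 arrangements keep the Q's apart.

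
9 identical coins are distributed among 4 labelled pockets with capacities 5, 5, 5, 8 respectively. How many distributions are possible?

Ignoring the caps, the number of non-negative solutions to x_1+…+x_4 = 9 is C(12,3) = 220.
Subtract solutions that violate a single cap (substitute x_i' = x_i − (cap_i+1)): x_1 ≥ 6 gives C(6,3) = 20; x_2 ≥ 6 gives C(6,3) = 20; x_3 ≥ 6 gives C(6,3) = 20; x_4 ≥ 9 gives C(3,3) = 1. Together 61.
No two caps can be exceeded simultaneously, so the pair terms are all 0.
By inclusion–exclusion the count is 220 − 61 + 0 = 159.

159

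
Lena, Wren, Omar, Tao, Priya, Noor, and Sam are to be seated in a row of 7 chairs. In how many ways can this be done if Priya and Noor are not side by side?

3600

Of the 7! = 5040 arrangements, those with Priya and Noor adjacent number 2 × 6! = 1440 (treat the pair as a block with 2 internal orders).
So 5040 − 1440 = 3600 arrangements keep them apart.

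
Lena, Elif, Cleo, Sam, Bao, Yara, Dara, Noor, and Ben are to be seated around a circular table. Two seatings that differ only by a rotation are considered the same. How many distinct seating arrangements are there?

40320

Seat Lena anywhere (absorbing the rotational symmetry), then permute the other 8: (8)! = 40320.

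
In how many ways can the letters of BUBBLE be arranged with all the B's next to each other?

24

Treat the 3 copies of B as a single block. The multiset to arrange is then {BBB, E, L, U}, 4 items in all.
All 4 items are distinct, so there are (4)! = 24 arrangements.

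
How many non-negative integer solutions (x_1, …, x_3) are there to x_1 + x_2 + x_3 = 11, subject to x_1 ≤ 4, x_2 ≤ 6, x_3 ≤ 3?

Ignoring the caps, the number of non-negative solutions to x_1+…+x_3 = 11 is C(13,2) = 78.
Subtract solutions that violate a single cap (substitute x_i' = x_i − (cap_i+1)): x_1 ≥ 5 gives C(8,2) = 28; x_2 ≥ 7 gives C(6,2) = 15; x_3 ≥ 4 gives C(9,2) = 36. Together 79.
Add back pairs where two caps are both exceeded: 0 + 6 + 1 = 7.
By inclusion–exclusion the count is 78 − 79 + 7 = 6.

6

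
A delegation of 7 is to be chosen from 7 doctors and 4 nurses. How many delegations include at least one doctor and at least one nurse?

329

Unrestricted: C(11,7) = 330 ways to pick any 7 of the 11.
Subtract selections that omit an entire group: no doctors → C(4,7) = 0; no nurses → C(7,7) = 1.
Both groups omitted at once is impossible, so 330 − 1 = 329.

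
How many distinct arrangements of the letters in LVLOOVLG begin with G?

Fix G in the first position and arrange the remaining 7 letters.
Those 7 letters have L appearing 3 times, O appearing twice, and V appearing twice, giving (7)!/(3!·2!·2!) = 210.

210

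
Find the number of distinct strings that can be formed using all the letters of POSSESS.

210

Letter multiplicities in POSSESS: E×1, O×1, P×1, S×4.
The number of distinct arrangements is 7!/(4!) = 5040/24 = 210.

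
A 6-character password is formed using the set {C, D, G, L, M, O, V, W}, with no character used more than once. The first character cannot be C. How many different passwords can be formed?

17640

The first character has 8−1 = 7 choices (anything except C).
The remaining 5 characters are filled from the other 7 symbols without repetition: 7 × 6 × 5 × 4 × 3 = 2520.
Total: 7 × 2520 = 17640.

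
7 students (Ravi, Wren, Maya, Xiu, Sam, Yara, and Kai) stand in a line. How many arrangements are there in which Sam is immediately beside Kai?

1440

Treat {Sam, Kai} as a single unit. There are 6 units to order, and the pair itself can be ordered 2 ways.
So the count is 2·(6)! = 1440.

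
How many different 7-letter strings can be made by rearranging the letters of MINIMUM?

420

The 7 letters of MINIMUM have repeats: I appearing twice and M appearing 3 times.
Dividing 7! = 5040 by 3!·2! = 12 for the repeated letters gives 420.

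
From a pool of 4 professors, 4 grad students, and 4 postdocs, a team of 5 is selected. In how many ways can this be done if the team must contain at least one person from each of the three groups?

624

Total 5-person selections from all 12: C(12,5) = 792.
Subtract selections that omit an entire group: no professors → C(8,5) = 56; no grad students → C(8,5) = 56; no postdocs → C(8,5) = 56.
Add back selections omitting two groups (i.e. drawn from a single group): C(4,5) + C(4,5) + C(4,5) = 0.
By inclusion–exclusion: 792 − 168 + 0 = 624.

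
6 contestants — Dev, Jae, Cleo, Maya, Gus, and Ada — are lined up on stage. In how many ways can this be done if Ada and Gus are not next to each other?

480

Of the 6! = 720 arrangements, those with Ada and Gus adjacent number 2 × 5! = 240 (treat the pair as a block with 2 internal orders).
So 720 − 240 = 480 arrangements keep them apart.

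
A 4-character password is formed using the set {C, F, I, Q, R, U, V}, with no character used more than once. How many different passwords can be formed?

This is a permutation of 4 out of 7: P(7,4) = 7!/3!.
That product is 7 × 6 × 5 × 4 = 840.

840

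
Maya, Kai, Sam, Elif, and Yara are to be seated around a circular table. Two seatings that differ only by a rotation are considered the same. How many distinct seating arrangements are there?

24

Around a circle, 5 distinct people have 5!/5 = (4)! = 24 rotationally distinct seatings.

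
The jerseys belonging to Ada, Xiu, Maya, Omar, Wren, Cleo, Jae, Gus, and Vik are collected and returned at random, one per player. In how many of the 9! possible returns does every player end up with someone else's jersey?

133496

Count assignments avoiding every fixed point. For any j of the 9 players fixed to their old jersey, the other 9−j can be arranged in (9−j)! ways.
By inclusion–exclusion this is Σ_{j=0}^{9} (−1)^j C(9,j)·(9−j)!.
Computing: 362880 − 362880 + 181440 − 60480 + 15120 − 3024 + 504 − 72 + 9 − 1 = 133496.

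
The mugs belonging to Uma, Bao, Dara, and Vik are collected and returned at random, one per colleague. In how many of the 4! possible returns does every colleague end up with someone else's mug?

9

Count assignments avoiding every fixed point. For any j of the 4 colleagues fixed to their own mug, the other 4−j can be arranged in (4−j)! ways.
By inclusion–exclusion this is Σ_{j=0}^{4} (−1)^j C(4,j)·(4−j)!.
Computing: 24 − 24 + 12 − 4 + 1 = 9.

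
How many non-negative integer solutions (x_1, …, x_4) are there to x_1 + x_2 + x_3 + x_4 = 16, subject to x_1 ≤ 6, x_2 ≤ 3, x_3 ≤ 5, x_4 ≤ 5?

By stars and bars, unrestricted non-negative solutions to x_1+…+x_4 = 16 number C(16+3,3) = 969.
Subtract solutions that violate a single cap (substitute x_i' = x_i − (cap_i+1)): x_1 ≥ 7 gives C(12,3) = 220; x_2 ≥ 4 gives C(15,3) = 455; x_3 ≥ 6 gives C(13,3) = 286; x_4 ≥ 6 gives C(13,3) = 286. Together 1247.
Add back pairs where two caps are both exceeded: 56 + 20 + 20 + 84 + 84 + 35 = 299.
Subtract triples: 0 + 0 + 0 + 1 = 1.
By inclusion–exclusion the count is 969 − 1247 + 299 − 1 = 20.

20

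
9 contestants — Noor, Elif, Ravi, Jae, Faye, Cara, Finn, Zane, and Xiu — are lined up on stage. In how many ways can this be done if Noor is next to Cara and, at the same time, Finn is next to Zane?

Treat {Noor,Cara} as one block (2 orders) and {Finn,Zane} as another (2 orders).
That leaves 7 units to arrange: 2 × 2 × 7! = 4 × 5040 = 20160.

20160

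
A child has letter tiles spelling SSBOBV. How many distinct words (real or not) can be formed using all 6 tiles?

SSBOBV has 6 letters with B appearing twice and S appearing twice.
The number of distinct arrangements is 6!/(2!·2!) = 720/4 = 180.

180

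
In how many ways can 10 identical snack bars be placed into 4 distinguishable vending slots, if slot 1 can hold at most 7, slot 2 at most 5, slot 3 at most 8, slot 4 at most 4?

By stars and bars, unrestricted non-negative solutions to x_1+…+x_4 = 10 number C(10+3,3) = 286.
Subtract solutions that violate a single cap (substitute x_i' = x_i − (cap_i+1)): x_1 ≥ 8 gives C(5,3) = 10; x_2 ≥ 6 gives C(7,3) = 35; x_3 ≥ 9 gives C(4,3) = 4; x_4 ≥ 5 gives C(8,3) = 56. Together 105.
No two caps can be exceeded simultaneously, so the pair terms are all 0.
By inclusion–exclusion the count is 286 − 105 + 0 = 181.

181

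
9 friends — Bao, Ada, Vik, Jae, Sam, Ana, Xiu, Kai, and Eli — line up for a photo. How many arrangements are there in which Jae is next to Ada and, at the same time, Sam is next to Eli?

Treat {Jae,Ada} as one block (2 orders) and {Sam,Eli} as another (2 orders).
That leaves 7 units to arrange: 2 × 2 × 7! = 4 × 5040 = 20160.

20160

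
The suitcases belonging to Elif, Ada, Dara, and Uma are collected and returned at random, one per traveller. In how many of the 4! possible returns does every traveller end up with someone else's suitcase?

Count assignments avoiding every fixed point. For any j of the 4 travellers fixed to their own suitcase, the other 4−j can be arranged in (4−j)! ways.
By inclusion–exclusion this is Σ_{j=0}^{4} (−1)^j C(4,j)·(4−j)!.
Computing: 24 − 24 + 12 − 4 + 1 = 9.

9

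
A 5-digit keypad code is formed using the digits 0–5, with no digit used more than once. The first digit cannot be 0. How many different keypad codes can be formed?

600

The first digit has 6−1 = 5 choices (anything except 0).
The remaining 4 digits are filled from the other 5 symbols without repetition: 5 × 4 × 3 × 2 = 120.
Total: 5 × 120 = 600.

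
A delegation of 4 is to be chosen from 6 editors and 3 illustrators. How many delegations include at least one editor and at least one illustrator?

With no constraint there are C(9,4) = 126 possible selections.
Selections missing a whole group: no editors → C(3,4) = 0; no illustrators → C(6,4) = 15.
Both groups omitted at once is impossible, so 126 − 15 = 111.

111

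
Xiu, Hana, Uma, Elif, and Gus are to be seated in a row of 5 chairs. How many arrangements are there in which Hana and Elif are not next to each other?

Of the 5! = 120 arrangements, those with Hana and Elif adjacent number 2 × 4! = 48 (treat the pair as a block with 2 internal orders).
Complementary counting: 120 − 48 = 72.

72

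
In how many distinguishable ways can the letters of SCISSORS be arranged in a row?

The 8 letters of SCISSORS have repeats: S appearing 4 times.
So there are 8! / (4!) = 1680 distinguishable arrangements.

1680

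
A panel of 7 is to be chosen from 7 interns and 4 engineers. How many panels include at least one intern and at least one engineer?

Total 7-person selections from all 11: C(11,7) = 330.
Subtract selections that omit an entire group: no interns → C(4,7) = 0; no engineers → C(7,7) = 1.
Both groups omitted at once is impossible, so 330 − 1 = 329.

329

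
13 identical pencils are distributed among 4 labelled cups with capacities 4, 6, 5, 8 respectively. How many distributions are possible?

171

Ignoring the caps, the number of non-negative solutions to x_1+…+x_4 = 13 is C(16,3) = 560.
Subtract solutions that violate a single cap (substitute x_i' = x_i − (cap_i+1)): x_1 ≥ 5 gives C(11,3) = 165; x_2 ≥ 7 gives C(9,3) = 84; x_3 ≥ 6 gives C(10,3) = 120; x_4 ≥ 9 gives C(7,3) = 35. Together 404.
Add back pairs where two caps are both exceeded: 4 + 10 + 0 + 1 + 0 + 0 = 15.
By inclusion–exclusion the count is 560 − 404 + 15 = 171.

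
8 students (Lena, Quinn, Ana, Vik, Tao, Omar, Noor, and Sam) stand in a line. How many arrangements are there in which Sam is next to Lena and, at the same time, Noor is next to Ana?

Treat {Sam,Lena} as one block (2 orders) and {Noor,Ana} as another (2 orders).
That leaves 6 units to arrange: 2 × 2 × 6! = 4 × 720 = 2880.

2880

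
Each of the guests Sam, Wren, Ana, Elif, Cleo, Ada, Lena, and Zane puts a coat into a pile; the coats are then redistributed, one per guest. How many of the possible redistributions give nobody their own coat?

This is the derangement count D_8: permutations of 8 items with no fixed point.
By inclusion–exclusion this is Σ_{j=0}^{8} (−1)^j C(8,j)·(8−j)!.
Computing: 40320 − 40320 + 20160 − 6720 + 1680 − 336 + 56 − 8 + 1 = 14833.

14833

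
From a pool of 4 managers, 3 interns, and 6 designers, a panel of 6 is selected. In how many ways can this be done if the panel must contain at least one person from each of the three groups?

With no constraint there are C(13,6) = 1716 possible selections.
Selections missing a whole group: no managers → C(9,6) = 84; no interns → C(10,6) = 210; no designers → C(7,6) = 7.
Add back selections omitting two groups (i.e. drawn from a single group): C(4,6) + C(3,6) + C(6,6) = 1.
By inclusion–exclusion: 1716 − 301 + 1 = 1416.

1416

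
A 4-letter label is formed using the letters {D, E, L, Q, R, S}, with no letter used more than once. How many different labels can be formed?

360

This is a permutation of 4 out of 6: P(6,4) = 6!/2!.
That product is 6 × 5 × 4 × 3 = 360.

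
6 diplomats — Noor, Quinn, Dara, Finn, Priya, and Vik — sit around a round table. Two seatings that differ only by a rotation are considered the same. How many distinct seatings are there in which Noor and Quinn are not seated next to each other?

72

Without the restriction there are (5)! = 120 seatings.
Those with Noor next to Quinn: fuse the pair into one unit and seat 5 units around a circle — 2·(4)! = 48.
Subtracting, 120 − 48 = 72.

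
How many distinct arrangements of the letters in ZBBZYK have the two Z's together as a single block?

Treat the 2 copies of Z as a single block. The multiset to arrange is then {ZZ, B, B, K, Y}, 5 items in all.
That gives (5)!/(2!) = 60 arrangements.

60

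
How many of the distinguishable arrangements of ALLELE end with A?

With the last slot taken by A, it remains to arrange the other 5 letters (LLELE).
Those 5 letters have E appearing twice and L appearing 3 times, giving (5)!/(3!·2!) = 10.

10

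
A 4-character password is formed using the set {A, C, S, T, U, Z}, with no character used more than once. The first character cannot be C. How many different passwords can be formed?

The first character has 6−1 = 5 choices (anything except C).
The remaining 3 characters are filled from the other 5 symbols without repetition: 5 × 4 × 3 = 60.
Total: 5 × 60 = 300.

300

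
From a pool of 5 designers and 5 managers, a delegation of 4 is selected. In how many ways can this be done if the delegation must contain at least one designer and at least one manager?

With no constraint there are C(10,4) = 210 possible selections.
Selections missing a whole group: no designers → C(5,4) = 5; no managers → C(5,4) = 5.
Both groups omitted at once is impossible, so 210 − 10 = 200.

200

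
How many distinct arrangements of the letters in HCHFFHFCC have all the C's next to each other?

140

Treat the 3 copies of C as a single block. The multiset to arrange is then {CCC, F, F, F, H, H, H}, 7 items in all.
That gives (7)!/(3!·3!) = 140 arrangements.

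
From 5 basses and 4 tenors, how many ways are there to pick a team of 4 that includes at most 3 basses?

121

Split by how many basses are chosen (0 through 3).
Sum: C(5,0)·C(4,4) + C(5,1)·C(4,3) + C(5,2)·C(4,2) + C(5,3)·C(4,1) = 1 + 20 + 60 + 40 = 121.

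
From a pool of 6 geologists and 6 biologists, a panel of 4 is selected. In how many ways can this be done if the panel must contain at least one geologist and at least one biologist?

465

With no constraint there are C(12,4) = 495 possible selections.
Selections missing a whole group: no geologists → C(6,4) = 15; no biologists → C(6,4) = 15.
Both groups omitted at once is impossible, so 495 − 30 = 465.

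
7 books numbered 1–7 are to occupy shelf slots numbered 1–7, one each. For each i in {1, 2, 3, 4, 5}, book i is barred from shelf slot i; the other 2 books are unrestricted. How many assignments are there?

Let Aᵢ (for 1 ≤ i ≤ 5) be the placements that put book i in its forbidden shelf slot. Any j of these fix j positions, leaving (7−j)! ways to fill the rest, and there are C(5,j) ways to pick which j.
By inclusion–exclusion, the number of valid placements is Σ_{j=0}^{5} (−1)^j C(5,j)·(7−j)!.
Computing: 5040 − 3600 + 1200 − 240 + 30 − 2 = 2428.

2428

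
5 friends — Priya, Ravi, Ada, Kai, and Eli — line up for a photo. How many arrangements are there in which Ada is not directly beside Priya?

There are 5! = 120 arrangements in all. If Ada and Priya are adjacent, merging them into one block gives 2·(4)! = 48 arrangements.
Complementary counting: 120 − 48 = 72.

72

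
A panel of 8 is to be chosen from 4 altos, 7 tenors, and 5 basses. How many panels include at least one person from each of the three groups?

With no constraint there are C(16,8) = 12870 possible selections.
Subtract selections that omit an entire group: no altos → C(12,8) = 495; no tenors → C(9,8) = 9; no basses → C(11,8) = 165.
Add back selections omitting two groups (i.e. drawn from a single group): C(4,8) + C(7,8) + C(5,8) = 0.
By inclusion–exclusion: 12870 − 669 + 0 = 12201.

12201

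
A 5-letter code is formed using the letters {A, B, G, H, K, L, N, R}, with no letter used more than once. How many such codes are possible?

6720

With no repetition, fill the 5 letters in order: 8 choices, then 7, down to 4.
That product is 8 × 7 × 6 × 5 × 4 = 6720.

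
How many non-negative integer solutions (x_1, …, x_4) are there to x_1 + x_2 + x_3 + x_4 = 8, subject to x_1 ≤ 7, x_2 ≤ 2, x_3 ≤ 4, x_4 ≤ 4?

By stars and bars, unrestricted non-negative solutions to x_1+…+x_4 = 8 number C(8+3,3) = 165.
Subtract solutions that violate a single cap (substitute x_i' = x_i − (cap_i+1)): x_1 ≥ 8 gives C(3,3) = 1; x_2 ≥ 3 gives C(8,3) = 56; x_3 ≥ 5 gives C(6,3) = 20; x_4 ≥ 5 gives C(6,3) = 20. Together 97.
Add back pairs where two caps are both exceeded: 0 + 0 + 0 + 1 + 1 + 0 = 2.
By inclusion–exclusion the count is 165 − 97 + 2 = 70.

70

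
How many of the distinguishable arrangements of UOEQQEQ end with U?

Fix U in the last position and arrange the remaining 6 letters.
Those 6 letters have E appearing twice and Q appearing 3 times, giving (6)!/(3!·2!) = 60.

60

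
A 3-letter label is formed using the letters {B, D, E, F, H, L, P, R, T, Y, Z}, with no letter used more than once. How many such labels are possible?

990

This is a permutation of 3 out of 11: P(11,3) = 11!/8!.
That product is 11 × 10 × 9 = 990.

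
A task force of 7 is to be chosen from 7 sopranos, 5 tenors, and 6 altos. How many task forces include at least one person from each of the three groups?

28987

Unrestricted: C(18,7) = 31824 ways to pick any 7 of the 18.
Selections missing a whole group: no sopranos → C(11,7) = 330; no tenors → C(13,7) = 1716; no altos → C(12,7) = 792.
Add back selections omitting two groups (i.e. drawn from a single group): C(7,7) + C(5,7) + C(6,7) = 1.
By inclusion–exclusion: 31824 − 2838 + 1 = 28987.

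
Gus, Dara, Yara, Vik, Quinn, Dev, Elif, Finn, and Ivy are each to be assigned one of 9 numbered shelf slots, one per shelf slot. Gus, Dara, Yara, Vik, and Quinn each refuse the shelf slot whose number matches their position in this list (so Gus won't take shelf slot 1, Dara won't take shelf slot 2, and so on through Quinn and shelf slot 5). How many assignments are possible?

205056

Let Aᵢ (for 1 ≤ i ≤ 5) be the placements that put person i in their forbidden shelf slot. Any j of these fix j positions, leaving (9−j)! ways to fill the rest, and there are C(5,j) ways to pick which j.
By inclusion–exclusion, the number of valid placements is Σ_{j=0}^{5} (−1)^j C(5,j)·(9−j)!.
Computing: 362880 − 201600 + 50400 − 7200 + 600 − 24 = 205056.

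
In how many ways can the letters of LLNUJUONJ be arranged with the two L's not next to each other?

Total arrangements of LLNUJUONJ: 9!/(2!·2!·2!·2!) = 22680.
Arrangements with the L's together: treat LL as one letter, giving (8)!/(2!·2!·2!) = 5040.
Subtracting, 22680 − 5040 = 17640 arrangements keep the L's apart.

17640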